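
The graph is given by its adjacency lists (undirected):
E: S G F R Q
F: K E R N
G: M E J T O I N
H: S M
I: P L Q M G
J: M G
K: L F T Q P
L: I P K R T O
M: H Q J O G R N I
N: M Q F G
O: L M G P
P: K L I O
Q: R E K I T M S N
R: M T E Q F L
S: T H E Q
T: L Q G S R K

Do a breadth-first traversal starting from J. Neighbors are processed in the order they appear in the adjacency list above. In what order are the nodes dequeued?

Visit J; enqueue M, G → queue [M, G]
Visit M; enqueue H, Q, O, R, N, I → queue [G, H, Q, O, R, N, I]
Visit G; enqueue E, T → queue [H, Q, O, R, N, I, E, T]
Visit H; enqueue S → queue [Q, O, R, N, I, E, T, S]
Visit Q; enqueue K → queue [O, R, N, I, E, T, S, K]
Visit O; enqueue L, P → queue [R, N, I, E, T, S, K, L, P]
Visit R; enqueue F → queue [N, I, E, T, S, K, L, P, F]
Visit N → queue [I, E, T, S, K, L, P, F]
Visit I → queue [E, T, S, K, L, P, F]
Visit E → queue [T, S, K, L, P, F]
Visit T → queue [S, K, L, P, F]
Visit S → queue [K, L, P, F]
Visit K → queue [L, P, F]
Visit L → queue [P, F]
Visit P → queue [F]
Visit F → queue []

J → M → G → H → Q → O → R → N → I → E → T → S → K → L → P → F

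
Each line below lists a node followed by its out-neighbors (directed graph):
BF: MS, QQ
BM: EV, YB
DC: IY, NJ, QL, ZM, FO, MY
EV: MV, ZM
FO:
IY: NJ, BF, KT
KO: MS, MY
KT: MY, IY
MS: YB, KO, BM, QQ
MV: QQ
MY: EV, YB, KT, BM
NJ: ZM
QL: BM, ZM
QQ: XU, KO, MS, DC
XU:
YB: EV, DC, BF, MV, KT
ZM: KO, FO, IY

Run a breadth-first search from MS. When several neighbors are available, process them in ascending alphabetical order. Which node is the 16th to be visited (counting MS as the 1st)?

NJ

Visit MS; enqueue BM, KO, QQ, YB → queue [BM, KO, QQ, YB]
Visit BM; enqueue EV → queue [KO, QQ, YB, EV]
Visit KO; enqueue MY → queue [QQ, YB, EV, MY]
Visit QQ; enqueue DC, XU → queue [YB, EV, MY, DC, XU]
Visit YB; enqueue BF, KT, MV → queue [EV, MY, DC, XU, BF, KT, MV]
Visit EV; enqueue ZM → queue [MY, DC, XU, BF, KT, MV, ZM]
Visit MY → queue [DC, XU, BF, KT, MV, ZM]
Visit DC; enqueue FO, IY, NJ, QL → queue [XU, BF, KT, MV, ZM, FO, IY, NJ, QL]
Visit XU → queue [BF, KT, MV, ZM, FO, IY, NJ, QL]
Visit BF → queue [KT, MV, ZM, FO, IY, NJ, QL]
Visit KT → queue [MV, ZM, FO, IY, NJ, QL]
Visit MV → queue [ZM, FO, IY, NJ, QL]
Visit ZM → queue [FO, IY, NJ, QL]
Visit FO → queue [IY, NJ, QL]
Visit IY → queue [NJ, QL]
Visit NJ → queue [QL]
Visit QL → queue []

Visit order: MS, BM, KO, QQ, YB, EV, MY, DC, XU, BF, KT, MV, ZM, FO, IY, NJ, QL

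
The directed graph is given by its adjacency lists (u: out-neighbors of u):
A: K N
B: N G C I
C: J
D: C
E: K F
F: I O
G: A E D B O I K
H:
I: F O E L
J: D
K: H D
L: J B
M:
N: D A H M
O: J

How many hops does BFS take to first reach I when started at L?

Level 0: L
Level 1: B, J
Level 2: C, D, G, I, N
Level 3: A, E, F, H, K, M, O
I first appears at level 2.

2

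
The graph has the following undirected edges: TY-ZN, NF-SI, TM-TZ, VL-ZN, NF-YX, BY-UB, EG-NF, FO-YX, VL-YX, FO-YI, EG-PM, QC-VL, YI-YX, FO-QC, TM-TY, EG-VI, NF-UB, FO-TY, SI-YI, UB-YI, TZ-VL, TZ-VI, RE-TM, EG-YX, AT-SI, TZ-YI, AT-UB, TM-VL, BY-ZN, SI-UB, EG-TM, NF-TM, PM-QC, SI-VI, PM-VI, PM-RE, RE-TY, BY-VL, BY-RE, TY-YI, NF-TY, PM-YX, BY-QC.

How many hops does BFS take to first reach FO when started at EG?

Level 0: EG
Level 1: NF, PM, TM, VI, YX
Level 2: FO, QC, RE, SI, TY, TZ, UB, VL, YI
Level 3: AT, BY, ZN
FO first appears at level 2.

2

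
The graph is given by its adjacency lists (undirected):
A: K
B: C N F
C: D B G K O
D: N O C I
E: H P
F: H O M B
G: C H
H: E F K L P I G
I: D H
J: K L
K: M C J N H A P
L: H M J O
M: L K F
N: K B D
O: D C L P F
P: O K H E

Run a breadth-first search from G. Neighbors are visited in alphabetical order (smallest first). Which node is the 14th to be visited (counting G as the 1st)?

Visit G; enqueue C, H → queue [C, H]
Visit C; enqueue B, D, K, O → queue [H, B, D, K, O]
Visit H; enqueue E, F, I, L, P → queue [B, D, K, O, E, F, I, L, P]
Visit B; enqueue N → queue [D, K, O, E, F, I, L, P, N]
Visit D → queue [K, O, E, F, I, L, P, N]
Visit K; enqueue A, J, M → queue [O, E, F, I, L, P, N, A, J, M]
Visit O → queue [E, F, I, L, P, N, A, J, M]
Visit E → queue [F, I, L, P, N, A, J, M]
Visit F → queue [I, L, P, N, A, J, M]
Visit I → queue [L, P, N, A, J, M]
Visit L → queue [P, N, A, J, M]
Visit P → queue [N, A, J, M]
Visit N → queue [A, J, M]
Visit A → queue [J, M]
Visit J → queue [M]
Visit M → queue []

Visit order: G, C, H, B, D, K, O, E, F, I, L, P, N, A, J, M

A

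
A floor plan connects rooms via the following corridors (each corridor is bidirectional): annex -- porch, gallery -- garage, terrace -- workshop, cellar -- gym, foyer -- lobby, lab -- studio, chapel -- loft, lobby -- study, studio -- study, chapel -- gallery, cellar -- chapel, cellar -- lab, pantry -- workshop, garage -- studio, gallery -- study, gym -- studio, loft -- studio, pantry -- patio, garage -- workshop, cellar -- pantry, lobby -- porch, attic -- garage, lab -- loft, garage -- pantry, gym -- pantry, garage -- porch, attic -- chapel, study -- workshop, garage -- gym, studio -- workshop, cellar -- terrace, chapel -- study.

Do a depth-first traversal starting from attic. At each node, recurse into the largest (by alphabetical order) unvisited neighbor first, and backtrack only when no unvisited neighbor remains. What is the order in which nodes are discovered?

Visit attic
attic → garage
garage → workshop
workshop → terrace
terrace → cellar
cellar → pantry
pantry → patio
pantry → gym
gym → studio
studio → study
study → lobby
lobby → porch
porch → annex
lobby → foyer
study → gallery
gallery → chapel
chapel → loft
loft → lab

attic → garage → workshop → terrace → cellar → pantry → patio → gym → studio → study → lobby → porch → annex → foyer → gallery → chapel → loft → lab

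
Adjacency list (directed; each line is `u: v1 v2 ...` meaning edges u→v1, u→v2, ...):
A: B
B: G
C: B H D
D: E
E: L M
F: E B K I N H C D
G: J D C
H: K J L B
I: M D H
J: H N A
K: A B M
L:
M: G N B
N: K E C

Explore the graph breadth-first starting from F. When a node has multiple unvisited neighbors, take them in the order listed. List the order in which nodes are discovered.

Visit F; enqueue E, B, K, I, N, H, C, D → queue [E, B, K, I, N, H, C, D]
Visit E; enqueue L, M → queue [B, K, I, N, H, C, D, L, M]
Visit B; enqueue G → queue [K, I, N, H, C, D, L, M, G]
Visit K; enqueue A → queue [I, N, H, C, D, L, M, G, A]
Visit I → queue [N, H, C, D, L, M, G, A]
Visit N → queue [H, C, D, L, M, G, A]
Visit H; enqueue J → queue [C, D, L, M, G, A, J]
Visit C → queue [D, L, M, G, A, J]
Visit D → queue [L, M, G, A, J]
Visit L → queue [M, G, A, J]
Visit M → queue [G, A, J]
Visit G → queue [A, J]
Visit A → queue [J]
Visit J → queue []

F E B K I N H C D L M G A J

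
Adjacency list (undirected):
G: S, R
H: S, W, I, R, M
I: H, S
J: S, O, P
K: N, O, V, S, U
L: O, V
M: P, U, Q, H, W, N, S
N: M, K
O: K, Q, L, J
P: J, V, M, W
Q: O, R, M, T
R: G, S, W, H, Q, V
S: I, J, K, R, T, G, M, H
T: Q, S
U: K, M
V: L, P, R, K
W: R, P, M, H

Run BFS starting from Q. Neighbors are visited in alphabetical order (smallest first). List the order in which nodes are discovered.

Q -> M -> O -> R -> T -> H -> N -> P -> S -> U -> W -> J -> K -> L -> G -> V -> I

Visit Q; enqueue M, O, R, T → queue [M, O, R, T]
Visit M; enqueue H, N, P, S, U, W → queue [O, R, T, H, N, P, S, U, W]
Visit O; enqueue J, K, L → queue [R, T, H, N, P, S, U, W, J, K, L]
Visit R; enqueue G, V → queue [T, H, N, P, S, U, W, J, K, L, G, V]
Visit T → queue [H, N, P, S, U, W, J, K, L, G, V]
Visit H; enqueue I → queue [N, P, S, U, W, J, K, L, G, V, I]
Visit N → queue [P, S, U, W, J, K, L, G, V, I]
Visit P → queue [S, U, W, J, K, L, G, V, I]
Visit S → queue [U, W, J, K, L, G, V, I]
Visit U → queue [W, J, K, L, G, V, I]
Visit W → queue [J, K, L, G, V, I]
Visit J → queue [K, L, G, V, I]
Visit K → queue [L, G, V, I]
Visit L → queue [G, V, I]
Visit G → queue [V, I]
Visit V → queue [I]
Visit I → queue []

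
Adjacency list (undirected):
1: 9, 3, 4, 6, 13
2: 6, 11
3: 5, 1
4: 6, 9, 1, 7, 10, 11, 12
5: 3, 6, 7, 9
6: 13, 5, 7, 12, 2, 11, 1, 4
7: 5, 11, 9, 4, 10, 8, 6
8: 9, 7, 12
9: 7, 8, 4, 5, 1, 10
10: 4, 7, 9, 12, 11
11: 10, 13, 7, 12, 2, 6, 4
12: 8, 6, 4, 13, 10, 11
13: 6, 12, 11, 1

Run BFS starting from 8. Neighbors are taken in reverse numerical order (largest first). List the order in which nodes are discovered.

8 12 9 7 13 11 10 6 4 5 1 2 3

Visit 8; enqueue 12, 9, 7 → queue [12, 9, 7]
Visit 12; enqueue 13, 11, 10, 6, 4 → queue [9, 7, 13, 11, 10, 6, 4]
Visit 9; enqueue 5, 1 → queue [7, 13, 11, 10, 6, 4, 5, 1]
Visit 7 → queue [13, 11, 10, 6, 4, 5, 1]
Visit 13 → queue [11, 10, 6, 4, 5, 1]
Visit 11; enqueue 2 → queue [10, 6, 4, 5, 1, 2]
Visit 10 → queue [6, 4, 5, 1, 2]
Visit 6 → queue [4, 5, 1, 2]
Visit 4 → queue [5, 1, 2]
Visit 5; enqueue 3 → queue [1, 2, 3]
Visit 1 → queue [2, 3]
Visit 2 → queue [3]
Visit 3 → queue []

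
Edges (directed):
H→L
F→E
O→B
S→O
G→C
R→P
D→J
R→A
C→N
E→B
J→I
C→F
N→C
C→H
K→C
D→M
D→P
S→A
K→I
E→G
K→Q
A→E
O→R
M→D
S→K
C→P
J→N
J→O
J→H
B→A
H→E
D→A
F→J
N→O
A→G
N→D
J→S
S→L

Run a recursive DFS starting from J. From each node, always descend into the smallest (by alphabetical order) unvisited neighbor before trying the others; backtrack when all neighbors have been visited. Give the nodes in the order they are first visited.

J, H, E, B, A, G, C, F, N, D, M, P, O, R, L, I, S, K, Q

Visit J
J → H
H → E
E → B
B → A
A → G
G → C
C → F
C → N
N → D
D → M
D → P
N → O
O → R
H → L
J → I
J → S
S → K
K → Q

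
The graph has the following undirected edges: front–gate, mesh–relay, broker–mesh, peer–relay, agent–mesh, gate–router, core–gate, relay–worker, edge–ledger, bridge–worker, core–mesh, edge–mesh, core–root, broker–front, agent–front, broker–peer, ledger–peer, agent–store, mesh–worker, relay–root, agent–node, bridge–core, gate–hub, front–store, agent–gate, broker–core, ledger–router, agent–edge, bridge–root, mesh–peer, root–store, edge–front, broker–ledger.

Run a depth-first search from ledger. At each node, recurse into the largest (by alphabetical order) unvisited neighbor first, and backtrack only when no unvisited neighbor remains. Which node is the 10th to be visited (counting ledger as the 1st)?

Visit ledger
ledger → router
router → gate
gate → hub
gate → front
front → store
store → root
root → relay
relay → worker
worker → mesh
mesh → peer
peer → broker
broker → core
core → bridge
mesh → edge
edge → agent
agent → node

Visit order: ledger, router, gate, hub, front, store, root, relay, worker, mesh, peer, broker, core, bridge, edge, agent, node

mesh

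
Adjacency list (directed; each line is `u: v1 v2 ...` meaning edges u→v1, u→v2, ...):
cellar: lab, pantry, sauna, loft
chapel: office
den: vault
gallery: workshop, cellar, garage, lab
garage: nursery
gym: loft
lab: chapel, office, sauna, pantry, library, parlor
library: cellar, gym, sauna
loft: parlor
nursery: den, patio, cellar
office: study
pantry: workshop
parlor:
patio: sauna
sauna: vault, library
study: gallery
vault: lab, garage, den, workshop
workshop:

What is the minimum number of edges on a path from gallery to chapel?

Level 0: gallery
Level 1: cellar, garage, lab, workshop
Level 2: chapel, library, loft, nursery, office, pantry, parlor, sauna
Level 3: den, gym, patio, study, vault
chapel first appears at level 2.

2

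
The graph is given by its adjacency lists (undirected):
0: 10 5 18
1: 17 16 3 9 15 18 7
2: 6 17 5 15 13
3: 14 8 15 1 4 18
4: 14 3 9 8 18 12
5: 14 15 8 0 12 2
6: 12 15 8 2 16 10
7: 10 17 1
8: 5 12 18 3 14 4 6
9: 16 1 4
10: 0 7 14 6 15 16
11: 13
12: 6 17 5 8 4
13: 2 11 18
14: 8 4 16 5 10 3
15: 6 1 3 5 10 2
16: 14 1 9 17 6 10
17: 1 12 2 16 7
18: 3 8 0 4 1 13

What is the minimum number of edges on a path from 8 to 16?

2

Level 0: 8
Level 1: 3, 4, 5, 6, 12, 14, 18
Level 2: 0, 1, 2, 9, 10, 13, 15, 16, 17
Level 3: 7, 11
16 first appears at level 2.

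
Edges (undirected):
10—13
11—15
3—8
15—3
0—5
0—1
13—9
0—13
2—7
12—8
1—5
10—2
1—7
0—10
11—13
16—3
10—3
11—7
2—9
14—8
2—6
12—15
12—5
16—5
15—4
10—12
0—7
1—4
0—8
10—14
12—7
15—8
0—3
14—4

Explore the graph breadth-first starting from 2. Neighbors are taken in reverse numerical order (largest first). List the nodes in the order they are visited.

2 -> 10 -> 9 -> 7 -> 6 -> 14 -> 13 -> 12 -> 3 -> 0 -> 11 -> 1 -> 8 -> 4 -> 15 -> 5 -> 16

Visit 2; enqueue 10, 9, 7, 6 → queue [10, 9, 7, 6]
Visit 10; enqueue 14, 13, 12, 3, 0 → queue [9, 7, 6, 14, 13, 12, 3, 0]
Visit 9 → queue [7, 6, 14, 13, 12, 3, 0]
Visit 7; enqueue 11, 1 → queue [6, 14, 13, 12, 3, 0, 11, 1]
Visit 6 → queue [14, 13, 12, 3, 0, 11, 1]
Visit 14; enqueue 8, 4 → queue [13, 12, 3, 0, 11, 1, 8, 4]
Visit 13 → queue [12, 3, 0, 11, 1, 8, 4]
Visit 12; enqueue 15, 5 → queue [3, 0, 11, 1, 8, 4, 15, 5]
Visit 3; enqueue 16 → queue [0, 11, 1, 8, 4, 15, 5, 16]
Visit 0 → queue [11, 1, 8, 4, 15, 5, 16]
Visit 11 → queue [1, 8, 4, 15, 5, 16]
Visit 1 → queue [8, 4, 15, 5, 16]
Visit 8 → queue [4, 15, 5, 16]
Visit 4 → queue [15, 5, 16]
Visit 15 → queue [5, 16]
Visit 5 → queue [16]
Visit 16 → queue []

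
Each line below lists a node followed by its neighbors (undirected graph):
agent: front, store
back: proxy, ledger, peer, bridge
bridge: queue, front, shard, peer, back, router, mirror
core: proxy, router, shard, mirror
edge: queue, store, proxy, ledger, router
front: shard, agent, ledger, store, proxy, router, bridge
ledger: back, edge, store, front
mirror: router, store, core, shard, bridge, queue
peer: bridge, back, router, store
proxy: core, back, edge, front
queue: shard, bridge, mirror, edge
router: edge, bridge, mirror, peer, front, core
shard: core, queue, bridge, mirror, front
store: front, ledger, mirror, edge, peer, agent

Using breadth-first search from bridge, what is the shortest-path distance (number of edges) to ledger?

2

Level 0: bridge
Level 1: back, front, mirror, peer, queue, router, shard
Level 2: agent, core, edge, ledger, proxy, store
ledger first appears at level 2.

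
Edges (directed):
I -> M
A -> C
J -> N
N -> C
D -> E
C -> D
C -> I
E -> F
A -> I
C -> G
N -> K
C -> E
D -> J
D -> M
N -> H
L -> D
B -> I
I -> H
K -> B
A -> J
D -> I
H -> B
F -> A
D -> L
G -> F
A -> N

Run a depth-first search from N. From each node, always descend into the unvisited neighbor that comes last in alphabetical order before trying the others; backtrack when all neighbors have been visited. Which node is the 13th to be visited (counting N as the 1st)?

Visit N
N → K
K → B
B → I
I → M
I → H
N → C
C → G
G → F
F → A
A → J
C → E
C → D
D → L

Visit order: N, K, B, I, M, H, C, G, F, A, J, E, D, L

D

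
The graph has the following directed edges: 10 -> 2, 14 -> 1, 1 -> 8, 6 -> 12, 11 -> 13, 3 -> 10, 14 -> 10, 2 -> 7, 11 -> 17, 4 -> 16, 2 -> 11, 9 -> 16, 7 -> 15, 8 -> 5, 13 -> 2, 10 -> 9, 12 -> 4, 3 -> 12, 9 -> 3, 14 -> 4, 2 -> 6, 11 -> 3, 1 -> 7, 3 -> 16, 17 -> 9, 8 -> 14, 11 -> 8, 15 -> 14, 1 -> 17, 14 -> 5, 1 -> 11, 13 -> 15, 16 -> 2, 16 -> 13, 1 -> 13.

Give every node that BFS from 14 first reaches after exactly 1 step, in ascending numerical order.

1, 4, 5, 10

Level 0: 14
Level 1: 1, 4, 5, 10
Level 2: 2, 7, 8, 9, 11, 13, 16, 17
Level 3: 3, 6, 15
Level 4: 12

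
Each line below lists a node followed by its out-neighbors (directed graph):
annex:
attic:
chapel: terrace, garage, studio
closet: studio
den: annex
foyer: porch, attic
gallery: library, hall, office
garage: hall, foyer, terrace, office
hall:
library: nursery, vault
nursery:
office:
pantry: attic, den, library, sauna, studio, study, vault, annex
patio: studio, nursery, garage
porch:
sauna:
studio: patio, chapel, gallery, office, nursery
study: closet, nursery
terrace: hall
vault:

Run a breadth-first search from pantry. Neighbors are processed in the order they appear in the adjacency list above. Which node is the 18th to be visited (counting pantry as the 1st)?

Visit pantry; enqueue attic, den, library, sauna, studio, study, vault, annex → queue [attic, den, library, sauna, studio, study, vault, annex]
Visit attic → queue [den, library, sauna, studio, study, vault, annex]
Visit den → queue [library, sauna, studio, study, vault, annex]
Visit library; enqueue nursery → queue [sauna, studio, study, vault, annex, nursery]
Visit sauna → queue [studio, study, vault, annex, nursery]
Visit studio; enqueue patio, chapel, gallery, office → queue [study, vault, annex, nursery, patio, chapel, gallery, office]
Visit study; enqueue closet → queue [vault, annex, nursery, patio, chapel, gallery, office, closet]
Visit vault → queue [annex, nursery, patio, chapel, gallery, office, closet]
Visit annex → queue [nursery, patio, chapel, gallery, office, closet]
Visit nursery → queue [patio, chapel, gallery, office, closet]
Visit patio; enqueue garage → queue [chapel, gallery, office, closet, garage]
Visit chapel; enqueue terrace → queue [gallery, office, closet, garage, terrace]
Visit gallery; enqueue hall → queue [office, closet, garage, terrace, hall]
Visit office → queue [closet, garage, terrace, hall]
Visit closet → queue [garage, terrace, hall]
Visit garage; enqueue foyer → queue [terrace, hall, foyer]
Visit terrace → queue [hall, foyer]
Visit hall → queue [foyer]
Visit foyer; enqueue porch → queue [porch]
Visit porch → queue []

Visit order: pantry, attic, den, library, sauna, studio, study, vault, annex, nursery, patio, chapel, gallery, office, closet, garage, terrace, hall, foyer, porch

hall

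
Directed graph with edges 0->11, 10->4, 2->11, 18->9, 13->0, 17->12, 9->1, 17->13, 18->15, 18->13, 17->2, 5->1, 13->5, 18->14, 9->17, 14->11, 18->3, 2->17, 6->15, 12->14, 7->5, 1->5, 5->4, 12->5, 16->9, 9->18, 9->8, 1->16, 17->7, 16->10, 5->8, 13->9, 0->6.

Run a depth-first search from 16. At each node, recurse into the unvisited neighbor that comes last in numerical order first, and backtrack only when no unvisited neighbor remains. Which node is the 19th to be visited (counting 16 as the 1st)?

Visit 16
16 → 10
10 → 4
16 → 9
9 → 18
18 → 15
18 → 14
14 → 11
18 → 13
13 → 5
5 → 8
5 → 1
13 → 0
0 → 6
18 → 3
9 → 17
17 → 12
17 → 7
17 → 2

Visit order: 16, 10, 4, 9, 18, 15, 14, 11, 13, 5, 8, 1, 0, 6, 3, 17, 12, 7, 2

2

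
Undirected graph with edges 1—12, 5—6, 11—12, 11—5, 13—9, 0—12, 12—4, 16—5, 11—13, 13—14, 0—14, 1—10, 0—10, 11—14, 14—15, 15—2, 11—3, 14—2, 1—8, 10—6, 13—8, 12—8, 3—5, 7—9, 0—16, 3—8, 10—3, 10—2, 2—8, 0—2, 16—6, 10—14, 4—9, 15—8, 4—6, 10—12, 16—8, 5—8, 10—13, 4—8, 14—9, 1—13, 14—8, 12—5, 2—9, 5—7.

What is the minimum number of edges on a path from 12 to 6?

2

Level 0: 12
Level 1: 0, 1, 4, 5, 8, 10, 11
Level 2: 2, 3, 6, 7, 9, 13, 14, 15, 16
6 first appears at level 2.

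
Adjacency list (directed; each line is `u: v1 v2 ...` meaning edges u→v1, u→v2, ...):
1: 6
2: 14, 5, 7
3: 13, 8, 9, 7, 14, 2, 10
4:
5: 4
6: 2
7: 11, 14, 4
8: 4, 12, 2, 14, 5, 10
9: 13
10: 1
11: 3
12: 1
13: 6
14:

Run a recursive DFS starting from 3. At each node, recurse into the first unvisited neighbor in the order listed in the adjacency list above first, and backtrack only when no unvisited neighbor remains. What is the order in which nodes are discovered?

Visit 3
3 → 13
13 → 6
6 → 2
2 → 14
2 → 5
5 → 4
2 → 7
7 → 11
3 → 8
8 → 12
12 → 1
8 → 10
3 → 9

3, 13, 6, 2, 14, 5, 4, 7, 11, 8, 12, 1, 10, 9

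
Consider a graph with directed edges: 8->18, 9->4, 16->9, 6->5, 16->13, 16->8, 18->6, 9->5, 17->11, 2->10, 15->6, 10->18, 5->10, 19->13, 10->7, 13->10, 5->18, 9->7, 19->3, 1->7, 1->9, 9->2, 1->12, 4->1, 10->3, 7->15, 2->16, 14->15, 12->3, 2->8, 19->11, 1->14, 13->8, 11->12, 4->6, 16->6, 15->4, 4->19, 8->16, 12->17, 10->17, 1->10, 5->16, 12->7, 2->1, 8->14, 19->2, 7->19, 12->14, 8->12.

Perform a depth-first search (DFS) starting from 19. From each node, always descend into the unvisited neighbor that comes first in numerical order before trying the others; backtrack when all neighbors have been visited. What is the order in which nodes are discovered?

Visit 19
19 → 2
2 → 1
1 → 7
7 → 15
15 → 4
4 → 6
6 → 5
5 → 10
10 → 3
10 → 17
17 → 11
11 → 12
12 → 14
10 → 18
5 → 16
16 → 8
16 → 9
16 → 13

19 2 1 7 15 4 6 5 10 3 17 11 12 14 18 16 8 9 13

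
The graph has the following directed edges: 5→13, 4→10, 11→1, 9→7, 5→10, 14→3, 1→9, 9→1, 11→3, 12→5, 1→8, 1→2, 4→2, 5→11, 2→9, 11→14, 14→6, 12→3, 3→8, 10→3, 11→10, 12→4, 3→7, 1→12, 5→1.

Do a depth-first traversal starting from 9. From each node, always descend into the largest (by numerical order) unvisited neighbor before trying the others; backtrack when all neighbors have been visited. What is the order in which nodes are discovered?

Visit 9
9 → 7
9 → 1
1 → 12
12 → 5
5 → 13
5 → 11
11 → 14
14 → 6
14 → 3
3 → 8
11 → 10
12 → 4
4 → 2

9 7 1 12 5 13 11 14 6 3 8 10 4 2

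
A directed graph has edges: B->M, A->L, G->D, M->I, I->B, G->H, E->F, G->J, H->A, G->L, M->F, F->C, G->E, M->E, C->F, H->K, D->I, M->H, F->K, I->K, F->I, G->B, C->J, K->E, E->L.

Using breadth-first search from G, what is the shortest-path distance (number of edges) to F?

2

Level 0: G
Level 1: B, D, E, H, J, L
Level 2: A, F, I, K, M
Level 3: C
F first appears at level 2.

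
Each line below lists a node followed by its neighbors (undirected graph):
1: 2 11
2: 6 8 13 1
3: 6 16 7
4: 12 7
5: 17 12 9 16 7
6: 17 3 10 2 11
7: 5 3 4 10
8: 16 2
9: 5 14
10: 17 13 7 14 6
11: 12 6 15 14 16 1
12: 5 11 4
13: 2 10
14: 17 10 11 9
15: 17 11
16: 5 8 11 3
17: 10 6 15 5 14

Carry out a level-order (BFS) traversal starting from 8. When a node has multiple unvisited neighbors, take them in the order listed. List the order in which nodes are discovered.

8 16 2 5 11 3 6 13 1 17 12 9 7 15 14 10 4

Visit 8; enqueue 16, 2 → queue [16, 2]
Visit 16; enqueue 5, 11, 3 → queue [2, 5, 11, 3]
Visit 2; enqueue 6, 13, 1 → queue [5, 11, 3, 6, 13, 1]
Visit 5; enqueue 17, 12, 9, 7 → queue [11, 3, 6, 13, 1, 17, 12, 9, 7]
Visit 11; enqueue 15, 14 → queue [3, 6, 13, 1, 17, 12, 9, 7, 15, 14]
Visit 3 → queue [6, 13, 1, 17, 12, 9, 7, 15, 14]
Visit 6; enqueue 10 → queue [13, 1, 17, 12, 9, 7, 15, 14, 10]
Visit 13 → queue [1, 17, 12, 9, 7, 15, 14, 10]
Visit 1 → queue [17, 12, 9, 7, 15, 14, 10]
Visit 17 → queue [12, 9, 7, 15, 14, 10]
Visit 12; enqueue 4 → queue [9, 7, 15, 14, 10, 4]
Visit 9 → queue [7, 15, 14, 10, 4]
Visit 7 → queue [15, 14, 10, 4]
Visit 15 → queue [14, 10, 4]
Visit 14 → queue [10, 4]
Visit 10 → queue [4]
Visit 4 → queue []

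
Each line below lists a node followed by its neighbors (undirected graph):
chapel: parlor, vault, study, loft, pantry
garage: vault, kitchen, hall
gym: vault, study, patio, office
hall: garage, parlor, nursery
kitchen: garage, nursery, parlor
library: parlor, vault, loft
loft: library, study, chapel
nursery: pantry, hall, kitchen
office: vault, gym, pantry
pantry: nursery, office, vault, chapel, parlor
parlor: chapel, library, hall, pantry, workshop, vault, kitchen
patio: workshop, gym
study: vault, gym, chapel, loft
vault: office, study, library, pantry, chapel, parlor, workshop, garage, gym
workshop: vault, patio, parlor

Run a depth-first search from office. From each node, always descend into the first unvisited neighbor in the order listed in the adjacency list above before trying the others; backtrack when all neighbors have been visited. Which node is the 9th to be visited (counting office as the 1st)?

Visit office
office → vault
vault → study
study → gym
gym → patio
patio → workshop
workshop → parlor
parlor → chapel
chapel → loft
loft → library
chapel → pantry
pantry → nursery
nursery → hall
hall → garage
garage → kitchen

Visit order: office, vault, study, gym, patio, workshop, parlor, chapel, loft, library, pantry, nursery, hall, garage, kitchen

loft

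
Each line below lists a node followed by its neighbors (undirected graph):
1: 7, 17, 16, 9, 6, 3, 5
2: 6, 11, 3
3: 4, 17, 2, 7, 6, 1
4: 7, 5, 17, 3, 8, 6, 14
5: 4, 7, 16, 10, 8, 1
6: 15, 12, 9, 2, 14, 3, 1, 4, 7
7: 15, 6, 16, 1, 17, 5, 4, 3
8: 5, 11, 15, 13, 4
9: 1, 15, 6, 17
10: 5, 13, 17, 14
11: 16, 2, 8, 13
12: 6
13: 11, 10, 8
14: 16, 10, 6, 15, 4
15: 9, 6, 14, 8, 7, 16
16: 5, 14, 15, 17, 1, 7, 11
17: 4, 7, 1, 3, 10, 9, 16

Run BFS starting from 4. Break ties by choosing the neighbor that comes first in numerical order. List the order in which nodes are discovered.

4, 3, 5, 6, 7, 8, 14, 17, 1, 2, 10, 16, 9, 12, 15, 11, 13

Visit 4; enqueue 3, 5, 6, 7, 8, 14, 17 → queue [3, 5, 6, 7, 8, 14, 17]
Visit 3; enqueue 1, 2 → queue [5, 6, 7, 8, 14, 17, 1, 2]
Visit 5; enqueue 10, 16 → queue [6, 7, 8, 14, 17, 1, 2, 10, 16]
Visit 6; enqueue 9, 12, 15 → queue [7, 8, 14, 17, 1, 2, 10, 16, 9, 12, 15]
Visit 7 → queue [8, 14, 17, 1, 2, 10, 16, 9, 12, 15]
Visit 8; enqueue 11, 13 → queue [14, 17, 1, 2, 10, 16, 9, 12, 15, 11, 13]
Visit 14 → queue [17, 1, 2, 10, 16, 9, 12, 15, 11, 13]
Visit 17 → queue [1, 2, 10, 16, 9, 12, 15, 11, 13]
Visit 1 → queue [2, 10, 16, 9, 12, 15, 11, 13]
Visit 2 → queue [10, 16, 9, 12, 15, 11, 13]
Visit 10 → queue [16, 9, 12, 15, 11, 13]
Visit 16 → queue [9, 12, 15, 11, 13]
Visit 9 → queue [12, 15, 11, 13]
Visit 12 → queue [15, 11, 13]
Visit 15 → queue [11, 13]
Visit 11 → queue [13]
Visit 13 → queue []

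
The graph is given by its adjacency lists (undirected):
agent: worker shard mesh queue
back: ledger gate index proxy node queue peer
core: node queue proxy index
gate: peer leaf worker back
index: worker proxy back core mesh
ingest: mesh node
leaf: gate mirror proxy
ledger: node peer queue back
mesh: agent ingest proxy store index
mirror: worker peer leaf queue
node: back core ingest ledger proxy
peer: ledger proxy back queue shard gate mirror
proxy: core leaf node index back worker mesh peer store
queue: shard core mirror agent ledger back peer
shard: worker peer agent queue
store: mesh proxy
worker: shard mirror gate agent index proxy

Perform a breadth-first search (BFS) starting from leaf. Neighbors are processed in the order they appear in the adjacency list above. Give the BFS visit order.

leaf → gate → mirror → proxy → peer → worker → back → queue → core → node → index → mesh → store → ledger → shard → agent → ingest

Visit leaf; enqueue gate, mirror, proxy → queue [gate, mirror, proxy]
Visit gate; enqueue peer, worker, back → queue [mirror, proxy, peer, worker, back]
Visit mirror; enqueue queue → queue [proxy, peer, worker, back, queue]
Visit proxy; enqueue core, node, index, mesh, store → queue [peer, worker, back, queue, core, node, index, mesh, store]
Visit peer; enqueue ledger, shard → queue [worker, back, queue, core, node, index, mesh, store, ledger, shard]
Visit worker; enqueue agent → queue [back, queue, core, node, index, mesh, store, ledger, shard, agent]
Visit back → queue [queue, core, node, index, mesh, store, ledger, shard, agent]
Visit queue → queue [core, node, index, mesh, store, ledger, shard, agent]
Visit core → queue [node, index, mesh, store, ledger, shard, agent]
Visit node; enqueue ingest → queue [index, mesh, store, ledger, shard, agent, ingest]
Visit index → queue [mesh, store, ledger, shard, agent, ingest]
Visit mesh → queue [store, ledger, shard, agent, ingest]
Visit store → queue [ledger, shard, agent, ingest]
Visit ledger → queue [shard, agent, ingest]
Visit shard → queue [agent, ingest]
Visit agent → queue [ingest]
Visit ingest → queue []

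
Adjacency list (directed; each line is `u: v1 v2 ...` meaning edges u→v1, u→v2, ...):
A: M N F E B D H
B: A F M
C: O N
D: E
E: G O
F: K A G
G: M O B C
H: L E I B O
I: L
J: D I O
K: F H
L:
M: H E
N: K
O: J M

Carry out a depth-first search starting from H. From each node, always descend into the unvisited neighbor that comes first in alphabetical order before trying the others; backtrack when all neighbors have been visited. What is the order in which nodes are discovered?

Visit H
H → B
B → A
A → D
D → E
E → G
G → C
C → N
N → K
K → F
C → O
O → J
J → I
I → L
O → M

H -> B -> A -> D -> E -> G -> C -> N -> K -> F -> O -> J -> I -> L -> M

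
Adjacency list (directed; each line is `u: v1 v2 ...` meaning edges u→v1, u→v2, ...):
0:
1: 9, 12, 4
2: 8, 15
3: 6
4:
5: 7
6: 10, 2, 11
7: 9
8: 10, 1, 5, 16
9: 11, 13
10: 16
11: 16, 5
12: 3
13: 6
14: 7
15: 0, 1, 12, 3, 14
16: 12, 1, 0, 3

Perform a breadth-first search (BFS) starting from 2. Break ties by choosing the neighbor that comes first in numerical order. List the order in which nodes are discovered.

Visit 2; enqueue 8, 15 → queue [8, 15]
Visit 8; enqueue 1, 5, 10, 16 → queue [15, 1, 5, 10, 16]
Visit 15; enqueue 0, 3, 12, 14 → queue [1, 5, 10, 16, 0, 3, 12, 14]
Visit 1; enqueue 4, 9 → queue [5, 10, 16, 0, 3, 12, 14, 4, 9]
Visit 5; enqueue 7 → queue [10, 16, 0, 3, 12, 14, 4, 9, 7]
Visit 10 → queue [16, 0, 3, 12, 14, 4, 9, 7]
Visit 16 → queue [0, 3, 12, 14, 4, 9, 7]
Visit 0 → queue [3, 12, 14, 4, 9, 7]
Visit 3; enqueue 6 → queue [12, 14, 4, 9, 7, 6]
Visit 12 → queue [14, 4, 9, 7, 6]
Visit 14 → queue [4, 9, 7, 6]
Visit 4 → queue [9, 7, 6]
Visit 9; enqueue 11, 13 → queue [7, 6, 11, 13]
Visit 7 → queue [6, 11, 13]
Visit 6 → queue [11, 13]
Visit 11 → queue [13]
Visit 13 → queue []

2, 8, 15, 1, 5, 10, 16, 0, 3, 12, 14, 4, 9, 7, 6, 11, 13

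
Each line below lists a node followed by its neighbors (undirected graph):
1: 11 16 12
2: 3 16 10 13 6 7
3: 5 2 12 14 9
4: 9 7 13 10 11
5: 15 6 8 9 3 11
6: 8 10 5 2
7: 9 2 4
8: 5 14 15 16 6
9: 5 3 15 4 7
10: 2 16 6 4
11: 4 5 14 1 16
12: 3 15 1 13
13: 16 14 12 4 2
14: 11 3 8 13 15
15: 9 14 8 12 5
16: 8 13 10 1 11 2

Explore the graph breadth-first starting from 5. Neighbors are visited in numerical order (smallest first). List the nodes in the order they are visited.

5, 3, 6, 8, 9, 11, 15, 2, 12, 14, 10, 16, 4, 7, 1, 13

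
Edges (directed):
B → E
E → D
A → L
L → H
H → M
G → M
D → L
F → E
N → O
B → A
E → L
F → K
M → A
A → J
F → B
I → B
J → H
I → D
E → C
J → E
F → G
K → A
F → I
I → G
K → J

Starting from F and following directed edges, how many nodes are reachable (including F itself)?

BFS from F visits: F, B, E, G, I, K, A, C, D, L, M, J, H
Reachable nodes: 13 of 15 total.

13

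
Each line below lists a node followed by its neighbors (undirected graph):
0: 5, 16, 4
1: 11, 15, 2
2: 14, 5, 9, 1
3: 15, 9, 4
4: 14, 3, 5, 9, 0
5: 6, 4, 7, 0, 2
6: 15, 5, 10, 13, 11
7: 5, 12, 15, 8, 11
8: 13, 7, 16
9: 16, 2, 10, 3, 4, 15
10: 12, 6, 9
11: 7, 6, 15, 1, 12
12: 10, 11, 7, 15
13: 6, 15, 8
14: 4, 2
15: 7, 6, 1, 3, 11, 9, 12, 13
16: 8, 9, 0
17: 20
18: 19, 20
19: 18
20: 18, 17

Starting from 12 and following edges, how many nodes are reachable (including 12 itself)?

17

BFS from 12 visits: 12, 15, 11, 10, 7, 13, 9, 6, 3, 1, 8, 5, 16, 4, 2, 0, 14
Reachable nodes: 17 of 21 total.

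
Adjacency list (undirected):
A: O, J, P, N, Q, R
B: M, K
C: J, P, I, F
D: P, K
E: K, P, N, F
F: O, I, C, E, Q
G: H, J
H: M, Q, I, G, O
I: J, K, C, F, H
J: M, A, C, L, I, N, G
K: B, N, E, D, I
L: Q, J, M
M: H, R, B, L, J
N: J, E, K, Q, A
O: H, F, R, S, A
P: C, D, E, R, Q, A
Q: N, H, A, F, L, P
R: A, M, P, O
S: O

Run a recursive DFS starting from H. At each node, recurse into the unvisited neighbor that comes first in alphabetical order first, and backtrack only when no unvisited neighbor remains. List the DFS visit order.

H -> G -> J -> A -> N -> E -> F -> C -> I -> K -> B -> M -> L -> Q -> P -> D -> R -> O -> S

Visit H
H → G
G → J
J → A
A → N
N → E
E → F
F → C
C → I
I → K
K → B
B → M
M → L
L → Q
Q → P
P → D
P → R
R → O
O → S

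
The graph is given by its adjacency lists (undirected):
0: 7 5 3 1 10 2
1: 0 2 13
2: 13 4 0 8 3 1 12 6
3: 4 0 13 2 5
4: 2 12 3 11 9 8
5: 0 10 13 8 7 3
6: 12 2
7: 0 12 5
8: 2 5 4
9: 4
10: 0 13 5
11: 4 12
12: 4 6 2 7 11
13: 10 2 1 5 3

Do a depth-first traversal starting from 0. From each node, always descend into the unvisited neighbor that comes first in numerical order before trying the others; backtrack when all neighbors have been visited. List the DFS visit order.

Visit 0
0 → 1
1 → 2
2 → 3
3 → 4
4 → 8
8 → 5
5 → 7
7 → 12
12 → 6
12 → 11
5 → 10
10 → 13
4 → 9

0 -> 1 -> 2 -> 3 -> 4 -> 8 -> 5 -> 7 -> 12 -> 6 -> 11 -> 10 -> 13 -> 9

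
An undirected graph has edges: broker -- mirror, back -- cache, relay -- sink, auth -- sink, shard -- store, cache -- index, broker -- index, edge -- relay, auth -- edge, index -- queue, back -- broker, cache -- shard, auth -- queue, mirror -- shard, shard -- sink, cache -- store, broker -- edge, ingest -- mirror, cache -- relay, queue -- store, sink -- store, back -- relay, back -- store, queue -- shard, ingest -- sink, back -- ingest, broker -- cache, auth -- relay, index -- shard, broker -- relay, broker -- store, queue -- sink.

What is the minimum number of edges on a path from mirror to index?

2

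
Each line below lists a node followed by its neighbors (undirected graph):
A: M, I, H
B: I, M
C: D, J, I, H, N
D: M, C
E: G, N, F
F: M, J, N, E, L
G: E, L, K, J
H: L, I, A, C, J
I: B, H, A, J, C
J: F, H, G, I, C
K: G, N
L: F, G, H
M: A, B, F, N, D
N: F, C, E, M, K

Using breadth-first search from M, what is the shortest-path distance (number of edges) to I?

2

Level 0: M
Level 1: A, B, D, F, N
Level 2: C, E, H, I, J, K, L
Level 3: G
I first appears at level 2.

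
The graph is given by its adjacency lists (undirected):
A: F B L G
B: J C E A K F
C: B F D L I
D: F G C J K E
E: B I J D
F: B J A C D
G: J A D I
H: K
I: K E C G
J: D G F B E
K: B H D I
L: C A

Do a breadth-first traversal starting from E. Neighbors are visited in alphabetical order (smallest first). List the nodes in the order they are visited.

Visit E; enqueue B, D, I, J → queue [B, D, I, J]
Visit B; enqueue A, C, F, K → queue [D, I, J, A, C, F, K]
Visit D; enqueue G → queue [I, J, A, C, F, K, G]
Visit I → queue [J, A, C, F, K, G]
Visit J → queue [A, C, F, K, G]
Visit A; enqueue L → queue [C, F, K, G, L]
Visit C → queue [F, K, G, L]
Visit F → queue [K, G, L]
Visit K; enqueue H → queue [G, L, H]
Visit G → queue [L, H]
Visit L → queue [H]
Visit H → queue []

E, B, D, I, J, A, C, F, K, G, L, H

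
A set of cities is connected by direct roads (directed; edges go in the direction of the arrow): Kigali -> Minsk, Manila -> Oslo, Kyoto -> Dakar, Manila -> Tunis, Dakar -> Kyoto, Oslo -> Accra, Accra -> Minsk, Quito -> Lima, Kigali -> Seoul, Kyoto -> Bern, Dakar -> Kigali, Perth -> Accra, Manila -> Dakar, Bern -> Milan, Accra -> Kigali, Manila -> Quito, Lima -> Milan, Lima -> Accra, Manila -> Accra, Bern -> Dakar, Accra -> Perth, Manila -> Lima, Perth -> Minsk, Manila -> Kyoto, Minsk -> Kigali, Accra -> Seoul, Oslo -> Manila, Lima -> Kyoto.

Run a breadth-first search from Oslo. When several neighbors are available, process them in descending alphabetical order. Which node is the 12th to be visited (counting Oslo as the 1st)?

Visit Oslo; enqueue Manila, Accra → queue [Manila, Accra]
Visit Manila; enqueue Tunis, Quito, Lima, Kyoto, Dakar → queue [Accra, Tunis, Quito, Lima, Kyoto, Dakar]
Visit Accra; enqueue Seoul, Perth, Minsk, Kigali → queue [Tunis, Quito, Lima, Kyoto, Dakar, Seoul, Perth, Minsk, Kigali]
Visit Tunis → queue [Quito, Lima, Kyoto, Dakar, Seoul, Perth, Minsk, Kigali]
Visit Quito → queue [Lima, Kyoto, Dakar, Seoul, Perth, Minsk, Kigali]
Visit Lima; enqueue Milan → queue [Kyoto, Dakar, Seoul, Perth, Minsk, Kigali, Milan]
Visit Kyoto; enqueue Bern → queue [Dakar, Seoul, Perth, Minsk, Kigali, Milan, Bern]
Visit Dakar → queue [Seoul, Perth, Minsk, Kigali, Milan, Bern]
Visit Seoul → queue [Perth, Minsk, Kigali, Milan, Bern]
Visit Perth → queue [Minsk, Kigali, Milan, Bern]
Visit Minsk → queue [Kigali, Milan, Bern]
Visit Kigali → queue [Milan, Bern]
Visit Milan → queue [Bern]
Visit Bern → queue []

Visit order: Oslo, Manila, Accra, Tunis, Quito, Lima, Kyoto, Dakar, Seoul, Perth, Minsk, Kigali, Milan, Bern

Kigali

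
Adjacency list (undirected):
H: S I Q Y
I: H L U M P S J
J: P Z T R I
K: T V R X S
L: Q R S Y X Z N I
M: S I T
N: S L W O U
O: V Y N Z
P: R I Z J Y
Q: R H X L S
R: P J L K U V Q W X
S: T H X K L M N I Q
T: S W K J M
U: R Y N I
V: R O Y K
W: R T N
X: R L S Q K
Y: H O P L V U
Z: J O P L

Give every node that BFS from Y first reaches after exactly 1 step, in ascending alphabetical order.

Level 0: Y
Level 1: H, L, O, P, U, V
Level 2: I, J, K, N, Q, R, S, X, Z
Level 3: M, T, W

H, L, O, P, U, V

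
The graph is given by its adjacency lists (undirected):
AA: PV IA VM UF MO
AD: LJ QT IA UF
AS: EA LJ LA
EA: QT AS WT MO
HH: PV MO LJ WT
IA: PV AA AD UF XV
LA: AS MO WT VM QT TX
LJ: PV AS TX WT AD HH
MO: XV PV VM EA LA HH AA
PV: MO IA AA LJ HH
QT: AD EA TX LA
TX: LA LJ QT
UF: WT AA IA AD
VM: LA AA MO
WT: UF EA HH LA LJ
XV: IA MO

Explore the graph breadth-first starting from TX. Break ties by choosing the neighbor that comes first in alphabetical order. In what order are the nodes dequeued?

TX, LA, LJ, QT, AS, MO, VM, WT, AD, HH, PV, EA, AA, XV, UF, IA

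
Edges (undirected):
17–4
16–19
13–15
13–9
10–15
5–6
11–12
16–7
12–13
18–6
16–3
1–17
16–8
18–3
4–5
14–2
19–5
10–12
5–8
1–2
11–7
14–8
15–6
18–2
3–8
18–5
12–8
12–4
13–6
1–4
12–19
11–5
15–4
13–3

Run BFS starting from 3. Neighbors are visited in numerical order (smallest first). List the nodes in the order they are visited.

Visit 3; enqueue 8, 13, 16, 18 → queue [8, 13, 16, 18]
Visit 8; enqueue 5, 12, 14 → queue [13, 16, 18, 5, 12, 14]
Visit 13; enqueue 6, 9, 15 → queue [16, 18, 5, 12, 14, 6, 9, 15]
Visit 16; enqueue 7, 19 → queue [18, 5, 12, 14, 6, 9, 15, 7, 19]
Visit 18; enqueue 2 → queue [5, 12, 14, 6, 9, 15, 7, 19, 2]
Visit 5; enqueue 4, 11 → queue [12, 14, 6, 9, 15, 7, 19, 2, 4, 11]
Visit 12; enqueue 10 → queue [14, 6, 9, 15, 7, 19, 2, 4, 11, 10]
Visit 14 → queue [6, 9, 15, 7, 19, 2, 4, 11, 10]
Visit 6 → queue [9, 15, 7, 19, 2, 4, 11, 10]
Visit 9 → queue [15, 7, 19, 2, 4, 11, 10]
Visit 15 → queue [7, 19, 2, 4, 11, 10]
Visit 7 → queue [19, 2, 4, 11, 10]
Visit 19 → queue [2, 4, 11, 10]
Visit 2; enqueue 1 → queue [4, 11, 10, 1]
Visit 4; enqueue 17 → queue [11, 10, 1, 17]
Visit 11 → queue [10, 1, 17]
Visit 10 → queue [1, 17]
Visit 1 → queue [17]
Visit 17 → queue []

3 -> 8 -> 13 -> 16 -> 18 -> 5 -> 12 -> 14 -> 6 -> 9 -> 15 -> 7 -> 19 -> 2 -> 4 -> 11 -> 10 -> 1 -> 17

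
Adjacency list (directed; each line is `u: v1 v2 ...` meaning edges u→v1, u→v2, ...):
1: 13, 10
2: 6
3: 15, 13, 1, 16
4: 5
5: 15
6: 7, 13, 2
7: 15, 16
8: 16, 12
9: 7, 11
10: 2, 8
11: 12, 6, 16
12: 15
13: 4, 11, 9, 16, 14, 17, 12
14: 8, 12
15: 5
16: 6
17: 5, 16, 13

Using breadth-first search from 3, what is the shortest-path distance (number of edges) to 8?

3

Level 0: 3
Level 1: 1, 13, 15, 16
Level 2: 4, 5, 6, 9, 10, 11, 12, 14, 17
Level 3: 2, 7, 8
8 first appears at level 3.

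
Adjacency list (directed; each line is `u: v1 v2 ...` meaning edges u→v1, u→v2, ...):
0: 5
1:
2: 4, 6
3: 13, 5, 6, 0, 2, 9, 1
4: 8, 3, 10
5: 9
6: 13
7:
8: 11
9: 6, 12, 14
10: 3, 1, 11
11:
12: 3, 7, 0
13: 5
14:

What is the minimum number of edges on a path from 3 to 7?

Level 0: 3
Level 1: 0, 1, 2, 5, 6, 9, 13
Level 2: 4, 12, 14
Level 3: 7, 8, 10
Level 4: 11
7 first appears at level 3.

3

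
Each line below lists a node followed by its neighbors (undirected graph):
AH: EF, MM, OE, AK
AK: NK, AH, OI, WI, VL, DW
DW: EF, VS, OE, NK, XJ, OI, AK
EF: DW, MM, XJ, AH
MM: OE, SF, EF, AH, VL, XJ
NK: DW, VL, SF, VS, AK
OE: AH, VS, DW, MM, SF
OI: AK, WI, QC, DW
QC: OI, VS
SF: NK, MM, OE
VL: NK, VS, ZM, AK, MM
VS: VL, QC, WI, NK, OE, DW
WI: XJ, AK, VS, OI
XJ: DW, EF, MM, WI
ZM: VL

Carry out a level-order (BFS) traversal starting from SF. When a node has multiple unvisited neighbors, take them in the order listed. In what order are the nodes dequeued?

SF, NK, MM, OE, DW, VL, VS, AK, EF, AH, XJ, OI, ZM, QC, WI

Visit SF; enqueue NK, MM, OE → queue [NK, MM, OE]
Visit NK; enqueue DW, VL, VS, AK → queue [MM, OE, DW, VL, VS, AK]
Visit MM; enqueue EF, AH, XJ → queue [OE, DW, VL, VS, AK, EF, AH, XJ]
Visit OE → queue [DW, VL, VS, AK, EF, AH, XJ]
Visit DW; enqueue OI → queue [VL, VS, AK, EF, AH, XJ, OI]
Visit VL; enqueue ZM → queue [VS, AK, EF, AH, XJ, OI, ZM]
Visit VS; enqueue QC, WI → queue [AK, EF, AH, XJ, OI, ZM, QC, WI]
Visit AK → queue [EF, AH, XJ, OI, ZM, QC, WI]
Visit EF → queue [AH, XJ, OI, ZM, QC, WI]
Visit AH → queue [XJ, OI, ZM, QC, WI]
Visit XJ → queue [OI, ZM, QC, WI]
Visit OI → queue [ZM, QC, WI]
Visit ZM → queue [QC, WI]
Visit QC → queue [WI]
Visit WI → queue []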